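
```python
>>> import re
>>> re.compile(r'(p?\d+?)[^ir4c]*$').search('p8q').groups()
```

('p8',)

This matches optionally a literal 'p', then one or more of a digit (lazy) (captured); then zero or more of any character except [ir4c]; then anchored at the end.
`search` walks the string left to right and returns the first match it finds.
The match spans [0:3] → 'p8q'.
Captured: group 1 = 'p8'.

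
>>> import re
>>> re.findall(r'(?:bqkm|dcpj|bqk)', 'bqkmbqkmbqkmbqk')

['bqkm', 'bqkm', 'bqkm', 'bqk']

`|` is ordered: at each position the engine commits to the first alternative that works.
`findall` yields the raw match text (4 of them) because the pattern has no groups.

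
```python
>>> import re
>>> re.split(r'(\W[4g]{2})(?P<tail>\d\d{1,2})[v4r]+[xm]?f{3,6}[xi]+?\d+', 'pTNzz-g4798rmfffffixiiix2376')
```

['pTNzz', '-g4', '798', '']

The pattern matches a non-word character, then exactly 2 of one of [4g] (captured); then a digit, then 1 to 2 of a digit (captured as 'tail'); then one or more of one of [v4r], then optionally one of [xm], then 3 to 6 of a literal 'f'; then one or more of one of [xi] (lazy); then one or more of a digit.
Matches to split on: at [5:28] → '-g4798rmfffffixiiix2376'.
Because the pattern has a capturing group, `split` also inserts each captured text between the pieces.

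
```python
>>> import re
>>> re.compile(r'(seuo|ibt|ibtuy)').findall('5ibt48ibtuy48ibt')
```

['ibt', 'ibt', 'ibt']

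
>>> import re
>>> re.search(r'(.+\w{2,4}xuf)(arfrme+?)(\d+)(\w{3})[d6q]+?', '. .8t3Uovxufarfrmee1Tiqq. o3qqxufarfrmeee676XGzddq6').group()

Lazy quantifiers expand one character at a time until the remainder of the pattern can match.
The match spans [0:48] → '. .8t3Uovxufarfrmee1Tiqq. o3qqxufarfrmeee676XGzd'.

'. .8t3Uovxufarfrmee1Tiqq. o3qqxufarfrmeee676XGzd'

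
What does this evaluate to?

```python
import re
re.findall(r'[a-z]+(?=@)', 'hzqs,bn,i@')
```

['i']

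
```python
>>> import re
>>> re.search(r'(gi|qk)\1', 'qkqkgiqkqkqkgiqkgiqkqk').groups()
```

`\1` is not a pattern — it's the concrete string captured by group 1, re-applied verbatim.
`re.search` scans for the first position where the pattern succeeds.
The match spans [0:4] → 'qkqk'.
Captured: group 1 = 'qk'.

('qk',)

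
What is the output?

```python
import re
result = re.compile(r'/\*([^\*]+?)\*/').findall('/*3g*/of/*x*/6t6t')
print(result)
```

Matches: at [0:6] match '/*3g*/', group 1 = '3g'; at [8:13] match '/*x*/', group 1 = 'x'.
One capturing group, so `findall` returns just the captured substring from each match — 2 in all.

['3g', 'x']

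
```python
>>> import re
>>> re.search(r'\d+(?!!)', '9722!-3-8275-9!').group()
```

'972'

The negative lookahead/lookbehind blocks any match where the forbidden context is present.
The match spans [0:3] → '972'.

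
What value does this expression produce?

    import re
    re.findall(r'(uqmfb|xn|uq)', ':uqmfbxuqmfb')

['uqmfb', 'uqmfb']

Alternation tries branches left to right and keeps the first one that lets the overall match succeed at that position.
Matches: at [1:6] match 'uqmfb', group 1 = 'uqmfb'; at [7:12] match 'uqmfb', group 1 = 'uqmfb'.
`findall` collects group 1 from each match (2 total).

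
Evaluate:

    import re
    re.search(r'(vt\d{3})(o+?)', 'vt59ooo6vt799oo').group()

'vt799o'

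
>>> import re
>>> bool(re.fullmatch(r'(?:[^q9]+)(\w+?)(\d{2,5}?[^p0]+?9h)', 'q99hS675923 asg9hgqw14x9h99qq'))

`re.fullmatch` is like wrapping the pattern in `^…$` (in single-line mode).
Here the string isn't matched end-to-end, so the call returns None, and `bool(None)` is False.

False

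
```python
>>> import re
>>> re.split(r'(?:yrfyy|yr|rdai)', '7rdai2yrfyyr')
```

Alternation isn't longest-match — the leftmost alternative that fits at this position is chosen.
Matches to split on: at [1:5] → 'rdai'; at [6:11] → 'yrfyy'.
Each match becomes a cut point; 3 segments remain.

['7', '2', 'r']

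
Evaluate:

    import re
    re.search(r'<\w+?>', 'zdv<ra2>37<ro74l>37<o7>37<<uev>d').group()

The match spans [3:8] → '<ra2>'.

'<ra2>'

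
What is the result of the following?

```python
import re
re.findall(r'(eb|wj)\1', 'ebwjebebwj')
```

['eb']

The backreference `\1` re-matches whatever the first group consumed, character for character.
Because there's exactly one group, `findall` drops the full match and keeps group 1 from the one hit.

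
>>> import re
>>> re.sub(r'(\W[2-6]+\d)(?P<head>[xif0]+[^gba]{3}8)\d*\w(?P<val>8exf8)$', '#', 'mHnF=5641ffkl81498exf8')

'mHnF#'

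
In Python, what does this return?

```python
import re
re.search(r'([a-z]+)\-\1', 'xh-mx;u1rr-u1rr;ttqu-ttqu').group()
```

'ttqu-ttqu'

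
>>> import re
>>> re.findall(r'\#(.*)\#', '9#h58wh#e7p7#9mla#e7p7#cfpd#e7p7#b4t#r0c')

['h58wh#e7p7#9mla#e7p7#cfpd#e7p7#b4t']

With a single group, `findall` returns only what that group captured — 1 item.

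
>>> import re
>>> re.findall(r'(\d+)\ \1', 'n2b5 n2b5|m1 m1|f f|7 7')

['7']

After group 1 captures some text, `\1` only succeeds where that same text appears again.
With a single group, `findall` returns only what that group captured — 1 item.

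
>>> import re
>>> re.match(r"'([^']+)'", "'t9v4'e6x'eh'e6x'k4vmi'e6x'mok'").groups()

('t9v4',)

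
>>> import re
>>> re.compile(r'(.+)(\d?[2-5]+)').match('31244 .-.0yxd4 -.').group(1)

The match spans [0:14] → '31244 .-.0yxd4'.
Captured: group 1 = '31244 .-.0yxd', group 2 = '4'.

'31244 .-.0yxd'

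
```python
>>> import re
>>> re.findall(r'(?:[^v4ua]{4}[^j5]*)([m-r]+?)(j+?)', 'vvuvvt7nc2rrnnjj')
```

The pattern matches exactly 4 of any character except [v4ua], then zero or more of any character except [j5] (non-capturing group); then one or more of a character in [m-r] (lazy) (captured); then one or more of a literal 'j' (lazy) (captured).
2 groups means the one result is a tuple of 2 captured strings — 1 here.

[('n', 'j')]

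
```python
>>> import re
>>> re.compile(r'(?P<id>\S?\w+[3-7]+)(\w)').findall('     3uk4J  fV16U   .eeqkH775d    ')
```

[('3uk4', 'J'), ('fV16', 'U'), ('.eeqkH775', 'd')]

Pattern: optionally a non-whitespace character, then one or more of a word character, then one or more of a character in [3-7] (captured as 'id'); then a word character (captured).
Matches: at [5:10] match '3uk4J', groups = ('3uk4', 'J'); at [12:17] match 'fV16U', groups = ('fV16', 'U'); at [20:30] match '.eeqkH775d', groups = ('.eeqkH775', 'd').
2 groups means each result is a tuple of 2 captured strings — 3 here.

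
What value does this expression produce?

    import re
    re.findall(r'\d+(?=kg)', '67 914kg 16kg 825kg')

['914', '16', '825']

Because the assertion is zero-width, the text it checks is not consumed and won't appear in the result.
Matches: at [3:6] → '914'; at [9:11] → '16'; at [14:17] → '825'.
No capturing groups, so `findall` returns the 3 full match strings.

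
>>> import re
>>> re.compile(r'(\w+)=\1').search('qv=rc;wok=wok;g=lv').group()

`\1` has to match the exact text group 1 already captured.
`re.search` scans for the first position where the pattern succeeds.
The match spans [6:13] → 'wok=wok'.
Captured: group 1 = 'wok'.

'wok=wok'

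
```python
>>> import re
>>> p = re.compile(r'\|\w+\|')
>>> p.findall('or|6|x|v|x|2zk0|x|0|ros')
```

['|6|', '|v|', '|2zk0|', '|0|']

Walking the string: at [2:5] → '|6|'; at [6:9] → '|v|'; at [10:16] → '|2zk0|'; at [17:20] → '|0|'.
With no groups in the pattern, `findall` gives back each whole match — 4 here.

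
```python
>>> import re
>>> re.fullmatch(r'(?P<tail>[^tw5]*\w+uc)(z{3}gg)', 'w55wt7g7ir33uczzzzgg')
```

None

This matches zero or more of any character except [tw5], then one or more of a word character, then the literal 'uc' (captured as 'tail'); then exactly 3 of a literal 'z', then the literal 'gg' (captured).
For `fullmatch`, every character of the input must be accounted for by the pattern.
Here the pattern can't cover the whole string, so the call returns None.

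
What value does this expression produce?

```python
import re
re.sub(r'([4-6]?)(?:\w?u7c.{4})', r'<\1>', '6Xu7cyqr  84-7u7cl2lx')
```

The replacement refers to a captured group, so each match is rewritten using its own captured text.

'<6> 84-<>'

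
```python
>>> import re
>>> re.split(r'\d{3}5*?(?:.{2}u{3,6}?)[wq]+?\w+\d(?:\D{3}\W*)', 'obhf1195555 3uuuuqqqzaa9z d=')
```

Pattern: exactly 3 of a digit, then zero or more of a literal '5' (lazy); then exactly 2 of any character, then 3 to 6 of the literal 'u' (lazy) (non-capturing group); then one or more of one of [wq] (lazy), then one or more of a word character, then a digit; then exactly 3 of a non-digit, then zero or more of a non-word character (non-capturing group).
Matches to split on: at [4:28] → '1195555 3uuuuqqqzaa9z d='.
Each match becomes a cut point; 2 segments remain.

['obhf', '']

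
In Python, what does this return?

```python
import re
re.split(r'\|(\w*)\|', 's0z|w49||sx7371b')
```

['s0z', 'w49', '|sx7371b']

`re.split` interleaves the captured-group text with the surrounding fragments.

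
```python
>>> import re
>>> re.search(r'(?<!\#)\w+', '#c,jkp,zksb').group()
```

Because the assertion is negative and zero-width, positions next to the forbidden text are skipped.
The match spans [3:6] → 'jkp'.

'jkp'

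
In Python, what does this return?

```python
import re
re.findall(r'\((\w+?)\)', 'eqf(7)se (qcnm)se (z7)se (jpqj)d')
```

Walking the string: at [3:6] match '(7)', group 1 = '7'; at [9:15] match '(qcnm)', group 1 = 'qcnm'; at [18:22] match '(z7)', group 1 = 'z7'; at [25:31] match '(jpqj)', group 1 = 'jpqj'.
With a single group, `findall` returns only what that group captured — 4 items.

['7', 'qcnm', 'z7', 'jpqj']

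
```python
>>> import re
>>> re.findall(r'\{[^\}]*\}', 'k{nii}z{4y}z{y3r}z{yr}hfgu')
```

['{nii}', '{4y}', '{y3r}', '{yr}']

Matches: at [1:6] → '{nii}'; at [7:11] → '{4y}'; at [12:17] → '{y3r}'; at [18:22] → '{yr}'.
With no groups in the pattern, `findall` gives back each whole match — 4 here.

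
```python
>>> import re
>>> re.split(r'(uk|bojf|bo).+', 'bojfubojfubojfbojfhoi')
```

Alternation tries branches left to right and keeps the first one that lets the overall match succeed at that position.
Because the pattern has a capturing group, `split` also inserts each captured text between the pieces.

['', 'bojf', '']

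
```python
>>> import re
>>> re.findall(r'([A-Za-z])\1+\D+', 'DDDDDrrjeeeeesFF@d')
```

After group 1 captures some text, `\1` only succeeds where that same text appears again.
Walking the string: at [0:18] match 'DDDDDrrjeeeeesFF@d', group 1 = 'D'.
`findall` collects group 1 from the one match (1 total).

['D']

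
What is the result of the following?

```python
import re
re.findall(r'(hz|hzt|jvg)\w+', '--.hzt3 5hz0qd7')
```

['hz', 'hz']

Alternation tries branches left to right and keeps the first one that lets the overall match succeed at that position.
Scanning left to right: at [3:7] match 'hzt3', group 1 = 'hz'; at [9:15] match 'hz0qd7', group 1 = 'hz'.
With a single group, `findall` returns only what that group captured — 2 items.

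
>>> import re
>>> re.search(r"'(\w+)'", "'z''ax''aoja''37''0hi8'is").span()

(0, 3)

`re.search` tries every starting position until one works.
The match spans [0:3] → "'z'".
Captured: group 1 = 'z'.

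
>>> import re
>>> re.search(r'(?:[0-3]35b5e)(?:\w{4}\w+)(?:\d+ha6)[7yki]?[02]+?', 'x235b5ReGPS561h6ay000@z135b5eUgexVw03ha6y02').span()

(23, 42)

Pattern: a character in [0-3], then the literal '35b', then the literal '5e' (non-capturing group); then exactly 4 of a word character, then one or more of a word character (non-capturing group); then one or more of a digit, then the literal 'ha6' (non-capturing group); then optionally one of [7yki], then one or more of one of [02] (lazy).
The match spans [23:42] → '135b5eUgexVw03ha6y0'.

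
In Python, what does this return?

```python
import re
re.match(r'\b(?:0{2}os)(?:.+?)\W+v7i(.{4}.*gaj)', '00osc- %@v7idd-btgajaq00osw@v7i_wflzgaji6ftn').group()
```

'00osc- %@v7idd-btgajaq00osw@v7i_wflzgaj'

Pattern: a word boundary (`\b`, zero-width); then exactly 2 of a literal '0', then the literal 'os' (non-capturing group); then one or more of any character (lazy) (non-capturing group); then one or more of a non-word character, then the literal 'v7i'; then exactly 4 of any character, then zero or more of any character, then the literal 'gaj' (captured).
With `match`, the pattern is implicitly anchored at the beginning.
The match spans [0:39] → '00osc- %@v7idd-btgajaq00osw@v7i_wflzgaj'.
Captured: group 1 = 'dd-btgajaq00osw@v7i_wflzgaj'.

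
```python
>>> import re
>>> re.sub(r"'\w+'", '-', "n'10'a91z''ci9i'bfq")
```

Matches: at [1:5] → "'10'"; at [10:16] → "'ci9i'".
Each match is replaced by '-'.

"n-a91z'-bfq"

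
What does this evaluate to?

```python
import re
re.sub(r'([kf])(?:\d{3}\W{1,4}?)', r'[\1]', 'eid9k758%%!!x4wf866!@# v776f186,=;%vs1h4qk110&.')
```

The replacement refers to a captured group, so each match is rewritten using its own captured text.

'eid9[k]%!!x4w[f]@# v776[f]=;%vs1h4q[k].'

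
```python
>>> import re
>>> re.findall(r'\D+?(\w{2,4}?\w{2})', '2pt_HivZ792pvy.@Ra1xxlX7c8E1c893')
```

The pattern matches one or more of a non-digit (lazy); then 2 to 4 of a word character (lazy), then exactly 2 of a word character (captured).
Lazy quantifiers expand one character at a time until the remainder of the pattern can match.
Walking the string: at [1:6] match 'pt_Hi', group 1 = 't_Hi'; at [6:11] match 'vZ792', group 1 = 'Z792'; at [11:20] match 'pvy.@Ra1x', group 1 = 'Ra1x'; at [20:25] match 'xlX7c', group 1 = 'lX7c'; at [26:31] match 'E1c89', group 1 = '1c89'.
One capturing group, so `findall` returns just the captured substring from each match — 5 in all.

['t_Hi', 'Z792', 'Ra1x', 'lX7c', '1c89']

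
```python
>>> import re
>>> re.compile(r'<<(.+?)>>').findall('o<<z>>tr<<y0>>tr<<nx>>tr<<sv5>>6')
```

['z', 'y0', 'nx', 'sv5']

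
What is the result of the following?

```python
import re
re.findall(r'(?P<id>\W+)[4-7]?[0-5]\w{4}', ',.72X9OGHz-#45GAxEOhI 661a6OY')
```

The pattern matches one or more of a non-word character (captured as 'id'); then optionally a character in [4-7], then a character in [0-5], then exactly 4 of a word character.
Scanning left to right: at [0:8] match ',.72X9OG', group 1 = ',.'; at [10:18] match '-#45GAxE', group 1 = '-#'.
`findall` collects group 1 from each match (2 total).

[',.', '-#']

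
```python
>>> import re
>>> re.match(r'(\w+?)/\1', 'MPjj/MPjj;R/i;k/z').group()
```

A backreference is literal: `\1` must see the identical characters the first group matched.
`re.match` only tries the pattern at the start of the string.
The match spans [0:9] → 'MPjj/MPjj'.
Captured: group 1 = 'MPjj'.

'MPjj/MPjj'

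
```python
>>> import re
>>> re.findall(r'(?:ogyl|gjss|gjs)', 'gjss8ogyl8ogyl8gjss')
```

['gjss', 'ogyl', 'ogyl', 'gjss']

Alternation isn't longest-match — the leftmost alternative that fits at this position is chosen.
Since nothing is captured, `findall` lists the 4 matched substrings directly.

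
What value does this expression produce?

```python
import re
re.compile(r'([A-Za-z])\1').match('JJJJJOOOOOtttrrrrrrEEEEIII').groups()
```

The match spans [0:2] → 'JJ'.
Captured: group 1 = 'J'.

('J',)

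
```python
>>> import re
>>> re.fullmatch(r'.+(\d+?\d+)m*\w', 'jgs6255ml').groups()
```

('55',)

Pattern: one or more of any character; then one or more of a digit (lazy), then one or more of a digit (captured); then zero or more of the literal 'm', then a word character.
`re.fullmatch` is like wrapping the pattern in `^…$` (in single-line mode).
The match spans [0:9] → 'jgs6255ml'.
Captured: group 1 = '55'.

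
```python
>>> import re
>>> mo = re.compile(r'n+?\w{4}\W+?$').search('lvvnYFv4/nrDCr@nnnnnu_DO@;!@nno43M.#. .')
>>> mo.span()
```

The pattern matches one or more of a literal 'n' (lazy), then exactly 4 of a word character; then one or more of a non-word character (lazy); then anchored at the end.
`search` walks the string left to right and returns the first match it finds.
The match spans [28:39] → 'nno43M.#. .'.

(28, 39)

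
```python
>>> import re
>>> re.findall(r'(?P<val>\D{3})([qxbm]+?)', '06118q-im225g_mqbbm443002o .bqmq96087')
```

The pattern matches exactly 3 of a non-digit (captured as 'val'); then one or more of one of [qxbm] (lazy) (captured).
Matches: at [5:9] match 'q-im', groups = ('q-i', 'm'); at [12:16] match 'g_mq', groups = ('g_m', 'q'); at [25:29] match 'o .b', groups = ('o .', 'b').
2 groups means each result is a tuple of 2 captured strings — 3 here.

[('q-i', 'm'), ('g_m', 'q'), ('o .', 'b')]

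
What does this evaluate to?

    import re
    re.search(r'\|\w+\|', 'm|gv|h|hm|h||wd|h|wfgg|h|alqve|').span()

The match spans [1:5] → '|gv|'.

(1, 5)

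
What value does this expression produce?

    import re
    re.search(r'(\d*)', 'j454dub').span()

This matches zero or more of a digit (captured).
`re.search` tries every starting position until one works.
The match spans [0:0] → ''.
Captured: group 1 = ''.

(0, 0)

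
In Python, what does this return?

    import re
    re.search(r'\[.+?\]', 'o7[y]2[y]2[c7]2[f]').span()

With the lazy modifier that quantifier settles for the fewest repetitions that let the rest of the pattern succeed (the atoms after it are unaffected and can still be greedy).
`search` walks the string left to right and returns the first match it finds.
The match spans [2:5] → '[y]'.

(2, 5)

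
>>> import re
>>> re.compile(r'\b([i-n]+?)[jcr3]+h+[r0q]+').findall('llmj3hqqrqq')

['llm']

Pattern: a word boundary (`\b`, zero-width); then one or more of a character in [i-n] (lazy) (captured); then one or more of one of [jcr3]; then one or more of a literal 'h'; then one or more of one of [r0q].
A `+?`/`*?`/`{m,n}?` starts at its minimum and grows only as far as needed for what follows to match.
Matches: at [0:11] match 'llmj3hqqrqq', group 1 = 'llm'.
With a single group, `findall` returns only what that group captured — 1 item.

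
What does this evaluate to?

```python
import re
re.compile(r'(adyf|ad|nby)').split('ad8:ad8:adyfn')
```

['', 'ad', '8:', 'ad', '8:', 'adyf', 'n']

Alternation tries branches left to right and keeps the first one that lets the overall match succeed at that position.
`re.split` interleaves the captured-group text with the surrounding fragments.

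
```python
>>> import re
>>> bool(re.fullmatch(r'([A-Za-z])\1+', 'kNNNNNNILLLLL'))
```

`re.fullmatch` is like wrapping the pattern in `^…$` (in single-line mode).
Here there's no way to consume every character, so the call returns None, and `bool(None)` is False.

False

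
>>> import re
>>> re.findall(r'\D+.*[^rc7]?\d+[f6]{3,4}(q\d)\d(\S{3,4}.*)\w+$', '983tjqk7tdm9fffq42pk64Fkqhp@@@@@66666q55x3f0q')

[('q5', 'x3f0')]

Pattern: one or more of a non-digit, then zero or more of any character; then optionally any character except [rc7], then one or more of a digit, then 3 to 4 of one of [f6]; then a literal 'q', then a digit (captured); then a digit; then 3 to 4 of a non-whitespace character, then zero or more of any character (captured); then one or more of a word character; then anchored at the end.
Scanning left to right: at [3:45] match 'tjqk7tdm9fffq42pk64Fkqhp@@@@@66666q55x3f0q', groups = ('q5', 'x3f0').
2 groups means the one result is a tuple of 2 captured strings — 1 here.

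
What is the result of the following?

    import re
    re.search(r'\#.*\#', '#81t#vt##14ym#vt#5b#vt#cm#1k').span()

`search` walks the string left to right and returns the first match it finds.
The match spans [0:26] → '#81t#vt##14ym#vt#5b#vt#cm#'.

(0, 26)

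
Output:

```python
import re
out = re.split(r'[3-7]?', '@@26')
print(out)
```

Pattern: optionally a character in [3-7].
Matches to split on: at [0:0] → ''; at [1:1] → ''; at [2:2] → ''; at [3:4] → '6'; at [4:4] → ''.
Each match becomes a cut point; 6 segments remain.

['', '@', '@', '2', '', '']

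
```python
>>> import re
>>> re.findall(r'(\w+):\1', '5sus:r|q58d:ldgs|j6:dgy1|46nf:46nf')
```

['46nf']

`\1` has to match the exact text group 1 already captured.
With a single group, `findall` returns only what that group captured — 1 item.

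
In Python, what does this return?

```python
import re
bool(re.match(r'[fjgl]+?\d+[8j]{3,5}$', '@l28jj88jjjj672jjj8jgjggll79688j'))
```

False

`re.match` only tries the pattern at the start of the string.
Here the string doesn't start with a match, so the call returns None, and `bool(None)` is False.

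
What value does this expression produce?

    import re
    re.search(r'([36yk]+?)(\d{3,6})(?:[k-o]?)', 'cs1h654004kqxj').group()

The match spans [4:11] → '654004k'.

'654004k'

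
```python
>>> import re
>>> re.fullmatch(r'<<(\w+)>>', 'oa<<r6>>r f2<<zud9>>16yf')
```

None

`fullmatch` succeeds only if the pattern covers the string from start to end.
Here there's no way to consume every character, so the call returns None.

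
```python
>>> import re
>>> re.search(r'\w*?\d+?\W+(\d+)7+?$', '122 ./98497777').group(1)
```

Pattern: zero or more of a word character (lazy), then one or more of a digit (lazy); then one or more of a non-word character; then one or more of a digit (captured); then one or more of a literal '7' (lazy); then anchored at the end.
Unlike `match`, `search` isn't anchored — it looks for the pattern anywhere in the string.
The match spans [0:14] → '122 ./98497777'.
Captured: group 1 = '9849777'.

'9849777'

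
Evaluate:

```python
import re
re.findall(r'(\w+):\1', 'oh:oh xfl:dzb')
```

['oh']

After group 1 captures some text, `\1` only succeeds where that same text appears again.
Scanning left to right: at [0:5] match 'oh:oh', group 1 = 'oh'.
With a single group, `findall` returns only what that group captured — 1 item.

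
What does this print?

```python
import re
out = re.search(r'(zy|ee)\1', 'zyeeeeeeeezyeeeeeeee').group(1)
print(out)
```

ee

The match spans [2:6] → 'eeee'.
Captured: group 1 = 'ee'.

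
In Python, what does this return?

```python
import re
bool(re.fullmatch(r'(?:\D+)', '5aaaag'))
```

False

`fullmatch` succeeds only if the pattern covers the string from start to end.
Here there's no way to consume every character, so the call returns None, and `bool(None)` is False.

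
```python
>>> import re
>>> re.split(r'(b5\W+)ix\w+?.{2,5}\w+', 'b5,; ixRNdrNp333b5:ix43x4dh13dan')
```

['', 'b5,; ', ':ix43x4dh13dan']

Pattern: the literal 'b5', then one or more of a non-word character (captured); then the literal 'ix', then one or more of a word character (lazy), then 2 to 5 of any character; then one or more of a word character.
A non-greedy quantifier consumes as few characters as it can — just enough that the remainder of the pattern still matches from where it stops; whatever follows it matches normally.
Matches to split on: at [0:18] → 'b5,; ixRNdrNp333b5'.
The group in the pattern means `split` returns the separators' captures alongside the pieces.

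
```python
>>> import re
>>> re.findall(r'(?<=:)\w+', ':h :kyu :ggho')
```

['h', 'kyu', 'ggho']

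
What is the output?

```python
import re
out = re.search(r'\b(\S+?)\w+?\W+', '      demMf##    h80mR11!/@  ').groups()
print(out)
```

('d',)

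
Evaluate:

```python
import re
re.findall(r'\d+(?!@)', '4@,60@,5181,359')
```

['6', '5181', '359']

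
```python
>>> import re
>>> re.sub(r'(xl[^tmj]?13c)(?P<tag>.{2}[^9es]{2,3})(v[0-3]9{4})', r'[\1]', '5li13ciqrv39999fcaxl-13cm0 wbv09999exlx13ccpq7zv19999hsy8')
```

'5li13ciqrv39999fca[xl-13c]e[xlx13c]hsy8'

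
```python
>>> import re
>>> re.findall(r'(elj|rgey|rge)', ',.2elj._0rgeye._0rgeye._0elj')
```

`|` is ordered: at each position the engine commits to the first alternative that works.
With a single group, `findall` returns only what that group captured — 4 items.

['elj', 'rgey', 'rgey', 'elj']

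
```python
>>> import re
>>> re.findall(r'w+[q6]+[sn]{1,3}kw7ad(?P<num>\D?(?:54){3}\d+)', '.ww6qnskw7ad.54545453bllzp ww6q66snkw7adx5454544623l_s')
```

This matches one or more of a literal 'w', then one or more of one of [q6], then 1 to 3 of one of [sn]; then the literal 'kw', then the literal '7ad'; then optionally a non-digit, then the literal '54' repeated 3 times, then one or more of a digit (captured as 'num').
`findall` collects group 1 from each match (2 total).

['.54545453', 'x5454544623']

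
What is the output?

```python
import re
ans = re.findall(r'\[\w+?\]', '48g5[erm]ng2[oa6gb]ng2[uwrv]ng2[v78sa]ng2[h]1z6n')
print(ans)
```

Walking the string: at [4:9] → '[erm]'; at [12:19] → '[oa6gb]'; at [22:28] → '[uwrv]'; at [31:38] → '[v78sa]'; at [41:44] → '[h]'.
No capturing groups, so `findall` returns the 5 full match strings.

['[erm]', '[oa6gb]', '[uwrv]', '[v78sa]', '[h]']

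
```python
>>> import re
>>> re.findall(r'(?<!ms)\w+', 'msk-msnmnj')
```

['msk', 'msnmnj']

The negative lookaround is zero-width — it rules out positions where the adjacent text would match, without consuming anything.
Since nothing is captured, `findall` lists the 2 matched substrings directly.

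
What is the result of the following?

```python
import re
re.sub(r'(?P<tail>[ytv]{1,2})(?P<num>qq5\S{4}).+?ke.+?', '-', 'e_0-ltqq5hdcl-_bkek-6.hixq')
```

'e_0-l--6.hixq'

The pattern matches 1 to 2 of one of [ytv] (captured as 'tail'); then the literal 'qq5', then exactly 4 of a non-whitespace character (captured as 'num'); then one or more of any character (lazy), then the literal 'ke', then one or more of any character (lazy).
A `+?`/`*?`/`{m,n}?` starts at its minimum and grows only as far as needed for what follows to match.
Matches: at [5:19] → 'tqq5hdcl-_bkek'.
`sub` substitutes '-' at each match site.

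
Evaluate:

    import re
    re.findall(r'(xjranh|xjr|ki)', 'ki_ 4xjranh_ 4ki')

`|` is ordered: at each position the engine commits to the first alternative that works.
`findall` collects group 1 from each match (3 total).

['ki', 'xjranh', 'ki']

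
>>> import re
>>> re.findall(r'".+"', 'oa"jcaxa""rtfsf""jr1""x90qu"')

['"jcaxa""rtfsf""jr1""x90qu"']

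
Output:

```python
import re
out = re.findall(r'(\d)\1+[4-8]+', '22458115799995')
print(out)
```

A backreference is literal: `\1` must see the identical characters the first group matched.
With a single group, `findall` returns only what that group captured — 3 items.

['2', '1', '9']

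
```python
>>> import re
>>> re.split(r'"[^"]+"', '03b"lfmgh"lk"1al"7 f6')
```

['03b', 'lk', '7 f6']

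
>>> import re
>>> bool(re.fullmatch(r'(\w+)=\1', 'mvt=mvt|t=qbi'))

`re.fullmatch` requires the pattern to consume the entire string.
Here the string isn't matched end-to-end, so the call returns None, and `bool(None)` is False.

False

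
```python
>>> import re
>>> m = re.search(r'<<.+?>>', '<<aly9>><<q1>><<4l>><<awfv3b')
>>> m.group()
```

`re.search` tries every starting position until one works.
The match spans [0:8] → '<<aly9>>'.

'<<aly9>>'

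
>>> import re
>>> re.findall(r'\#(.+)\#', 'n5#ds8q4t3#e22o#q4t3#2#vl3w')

One capturing group, so `findall` returns just the captured substring from the one match — 1 in all.

['ds8q4t3#e22o#q4t3#2']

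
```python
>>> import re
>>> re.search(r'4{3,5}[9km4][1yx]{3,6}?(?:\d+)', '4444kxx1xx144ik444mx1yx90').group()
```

'4444kxx1xx144'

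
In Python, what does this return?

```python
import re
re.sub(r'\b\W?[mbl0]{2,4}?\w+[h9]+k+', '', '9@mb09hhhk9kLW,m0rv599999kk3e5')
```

'9LW3e5'

This matches a word boundary (`\b`, zero-width); then optionally a non-word character, then 2 to 4 of one of [mbl0] (lazy), then one or more of a word character; then one or more of one of [h9]; then one or more of a literal 'k'.
Matches: at [1:12] → '@mb09hhhk9k'; at [14:27] → ',m0rv599999kk'.
`sub` substitutes '' at each match site.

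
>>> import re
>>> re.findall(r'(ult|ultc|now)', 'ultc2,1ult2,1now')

['ult', 'ult', 'now']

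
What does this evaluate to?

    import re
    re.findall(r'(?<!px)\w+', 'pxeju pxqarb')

['pxeju', 'pxqarb']

The negative lookaround is zero-width — it rules out positions where the adjacent text would match, without consuming anything.
Matches: at [0:5] → 'pxeju'; at [6:12] → 'pxqarb'.
Since nothing is captured, `findall` lists the 2 matched substrings directly.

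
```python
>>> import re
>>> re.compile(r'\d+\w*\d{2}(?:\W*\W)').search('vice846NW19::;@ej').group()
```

The pattern matches one or more of a digit; then zero or more of a word character, then exactly 2 of a digit; then zero or more of a non-word character, then a non-word character (non-capturing group).
The match spans [4:15] → '846NW19::;@'.

'846NW19::;@'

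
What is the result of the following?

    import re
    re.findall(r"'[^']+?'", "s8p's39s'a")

Scanning left to right: at [3:9] → "'s39s'".
`findall` yields the raw match text (1 of them) because the pattern has no groups.

["'s39s'"]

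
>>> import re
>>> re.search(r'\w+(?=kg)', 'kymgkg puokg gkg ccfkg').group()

The lookaround is zero-width — it requires the adjacent text to match without consuming it, so the asserted text isn't part of the match.
The match spans [0:4] → 'kymg'.

'kymg'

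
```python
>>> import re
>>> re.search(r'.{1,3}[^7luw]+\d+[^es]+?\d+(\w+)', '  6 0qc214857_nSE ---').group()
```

Pattern: 1 to 3 of any character, then one or more of any character except [7luw]; then one or more of a digit, then one or more of any character except [es] (lazy), then one or more of a digit; then one or more of a word character (captured).
The match spans [0:17] → '  6 0qc214857_nSE'.

'  6 0qc214857_nSE'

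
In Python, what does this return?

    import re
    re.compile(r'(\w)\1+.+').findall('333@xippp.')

['3']

`\1` is not a pattern — it's the concrete string captured by group 1, re-applied verbatim.
Because there's exactly one group, `findall` drops the full match and keeps group 1 from the one hit.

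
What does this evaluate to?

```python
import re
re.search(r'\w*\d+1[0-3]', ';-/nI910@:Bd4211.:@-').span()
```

(3, 8)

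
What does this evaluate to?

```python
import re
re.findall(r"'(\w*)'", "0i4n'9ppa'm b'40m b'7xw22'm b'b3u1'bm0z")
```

Matches: at [4:10] match "'9ppa'", group 1 = '9ppa'; at [19:26] match "'7xw22'", group 1 = '7xw22'; at [29:35] match "'b3u1'", group 1 = 'b3u1'.
One capturing group, so `findall` returns just the captured substring from each match — 3 in all.

['9ppa', '7xw22', 'b3u1']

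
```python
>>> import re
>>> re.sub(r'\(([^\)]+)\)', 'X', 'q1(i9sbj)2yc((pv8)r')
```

'q1X2ycXr'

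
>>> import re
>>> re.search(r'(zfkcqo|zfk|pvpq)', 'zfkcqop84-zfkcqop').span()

(0, 6)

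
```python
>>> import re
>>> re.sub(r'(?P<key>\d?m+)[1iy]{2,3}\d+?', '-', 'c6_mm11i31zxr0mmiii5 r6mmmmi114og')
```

'c6_-1zxr- r-og'

Because the quantifier is non-greedy, it stops expanding at the earliest point where the rest of the pattern can succeed.
Every occurrence is swapped for '-'.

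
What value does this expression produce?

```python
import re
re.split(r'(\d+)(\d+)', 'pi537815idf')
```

The pattern matches one or more of a digit (captured); then one or more of a digit (captured).
Matches to split on: at [2:8] → '537815'.
With a capturing group present, the delimiter's captured portion is kept in the result list.

['pi', '53781', '5', 'idf']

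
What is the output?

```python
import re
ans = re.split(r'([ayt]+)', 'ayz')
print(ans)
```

['', 'ay', 'z']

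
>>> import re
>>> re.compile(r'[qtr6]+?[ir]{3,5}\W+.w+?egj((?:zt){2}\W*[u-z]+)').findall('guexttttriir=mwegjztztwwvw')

Pattern: one or more of one of [qtr6] (lazy), then 3 to 5 of one of [ir], then one or more of a non-word character; then any character, then one or more of a literal 'w' (lazy), then the literal 'egj'; then the literal 'zt' repeated 2 times, then zero or more of a non-word character, then one or more of a character in [u-z] (captured).
`findall` collects group 1 from the one match (1 total).

['ztztwwvw']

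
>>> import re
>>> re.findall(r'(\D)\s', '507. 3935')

Pattern: a non-digit (captured); then whitespace.
Matches: at [3:5] match '. ', group 1 = '.'.
Because there's exactly one group, `findall` drops the full match and keeps group 1 from the one hit.

['.']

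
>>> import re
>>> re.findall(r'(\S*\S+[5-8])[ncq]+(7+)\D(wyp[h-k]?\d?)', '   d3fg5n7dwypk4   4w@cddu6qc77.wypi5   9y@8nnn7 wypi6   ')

With 3 capturing groups, `findall` returns a 3-tuple per match.

[('d3fg5', '7', 'wypk4'), ('4w@cddu6', '77', 'wypi5'), ('9y@8', '7', 'wypi6')]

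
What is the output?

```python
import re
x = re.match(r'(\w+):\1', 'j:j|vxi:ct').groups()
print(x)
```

('j',)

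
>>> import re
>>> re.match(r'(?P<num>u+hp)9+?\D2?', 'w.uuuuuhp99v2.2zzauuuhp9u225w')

None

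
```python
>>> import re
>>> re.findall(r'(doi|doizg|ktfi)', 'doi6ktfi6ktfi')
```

Scanning left to right: at [0:3] match 'doi', group 1 = 'doi'; at [4:8] match 'ktfi', group 1 = 'ktfi'; at [9:13] match 'ktfi', group 1 = 'ktfi'.
`findall` collects group 1 from each match (3 total).

['doi', 'ktfi', 'ktfi']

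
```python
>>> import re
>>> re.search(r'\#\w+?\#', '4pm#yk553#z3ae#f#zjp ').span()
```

(3, 10)

`re.search` scans for the first position where the pattern succeeds.
The match spans [3:10] → '#yk553#'.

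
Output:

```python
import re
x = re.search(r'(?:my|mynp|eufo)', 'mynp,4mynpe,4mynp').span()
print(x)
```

(0, 2)

The regex engine tests alternatives in the order written; an earlier branch that matches wins even if a later one would match more.
`search` walks the string left to right and returns the first match it finds.
The match spans [0:2] → 'my'.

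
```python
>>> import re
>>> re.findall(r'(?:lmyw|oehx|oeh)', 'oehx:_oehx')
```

['oehx', 'oehx']

Alternation isn't longest-match — the leftmost alternative that fits at this position is chosen.
With no groups in the pattern, `findall` gives back each whole match — 2 here.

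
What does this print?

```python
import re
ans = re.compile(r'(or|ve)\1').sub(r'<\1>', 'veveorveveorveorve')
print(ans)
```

<ve>or<ve>orveorve

`\1` is not a pattern — it's the concrete string captured by group 1, re-applied verbatim.
Matches: at [0:4] → 'veve'; at [6:10] → 'veve'.
Each match is replaced using the text its own group 1 captured.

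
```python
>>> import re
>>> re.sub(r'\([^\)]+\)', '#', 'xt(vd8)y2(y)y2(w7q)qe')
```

'xt#y2#y2#qe'

Matches: at [2:7] → '(vd8)'; at [9:12] → '(y)'; at [14:19] → '(w7q)'.
Every occurrence is swapped for '#'.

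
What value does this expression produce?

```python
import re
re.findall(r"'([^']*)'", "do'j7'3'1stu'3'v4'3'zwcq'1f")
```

['j7', '1stu', 'v4', 'zwcq']

Walking the string: at [2:6] match "'j7'", group 1 = 'j7'; at [7:13] match "'1stu'", group 1 = '1stu'; at [14:18] match "'v4'", group 1 = 'v4'; at [19:25] match "'zwcq'", group 1 = 'zwcq'.
One capturing group, so `findall` returns just the captured substring from each match — 4 in all.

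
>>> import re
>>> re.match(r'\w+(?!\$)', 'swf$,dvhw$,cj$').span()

With `match`, the pattern is implicitly anchored at the beginning.
The match spans [0:2] → 'sw'.

(0, 2)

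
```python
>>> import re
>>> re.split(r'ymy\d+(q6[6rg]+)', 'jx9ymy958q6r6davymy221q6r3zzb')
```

['jx9', 'q6r6', 'dav', 'q6r', '3zzb']

With a capturing group present, the delimiter's captured portion is kept in the result list.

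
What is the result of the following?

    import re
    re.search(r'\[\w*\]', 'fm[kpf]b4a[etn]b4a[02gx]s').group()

'[kpf]'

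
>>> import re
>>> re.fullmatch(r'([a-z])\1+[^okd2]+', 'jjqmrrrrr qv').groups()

The match spans [0:12] → 'jjqmrrrrr qv'.
Captured: group 1 = 'j'.

('j',)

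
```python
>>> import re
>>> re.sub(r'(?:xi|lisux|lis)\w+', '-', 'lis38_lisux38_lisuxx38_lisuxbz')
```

'-'

Each match is replaced by '-'.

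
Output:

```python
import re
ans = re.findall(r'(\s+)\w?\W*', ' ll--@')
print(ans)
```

[' ']

The pattern matches one or more of whitespace (captured); then optionally a word character, then zero or more of a non-word character.
Walking the string: at [0:2] match ' l', group 1 = ' '.
With a single group, `findall` returns only what that group captured — 1 item.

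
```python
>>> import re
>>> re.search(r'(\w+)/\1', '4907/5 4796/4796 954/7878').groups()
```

A backreference is literal: `\1` must see the identical characters the first group matched.
`re.search` scans for the first position where the pattern succeeds.
The match spans [7:16] → '4796/4796'.
Captured: group 1 = '4796'.

('4796',)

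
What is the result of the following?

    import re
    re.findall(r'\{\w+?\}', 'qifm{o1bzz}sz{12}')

Scanning left to right: at [4:11] → '{o1bzz}'; at [13:17] → '{12}'.
Since nothing is captured, `findall` lists the 2 matched substrings directly.

['{o1bzz}', '{12}']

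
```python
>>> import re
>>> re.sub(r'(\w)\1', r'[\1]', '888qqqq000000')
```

'[8]8[q][q][0][0][0]'

A backreference is literal: `\1` must see the identical characters the first group matched.
Matches: at [0:2] → '88'; at [3:5] → 'qq'; at [5:7] → 'qq'; at [7:9] → '00'; at [9:11] → '00'; ….
The replacement refers to a captured group, so each match is rewritten using its own captured text.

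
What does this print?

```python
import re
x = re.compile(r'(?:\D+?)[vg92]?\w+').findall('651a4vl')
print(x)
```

['a4vl']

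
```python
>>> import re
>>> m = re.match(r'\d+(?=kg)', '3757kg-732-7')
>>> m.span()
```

(0, 4)

Lookahead/lookbehind check context without consuming it, so the matched span excludes the asserted characters.
`re.match` won't scan ahead — the pattern has to work from the very first character.
The match spans [0:4] → '3757'.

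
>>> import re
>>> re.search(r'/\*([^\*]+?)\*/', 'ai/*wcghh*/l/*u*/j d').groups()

('wcghh',)

`re.search` tries every starting position until one works.
The match spans [2:11] → '/*wcghh*/'.
Captured: group 1 = 'wcghh'.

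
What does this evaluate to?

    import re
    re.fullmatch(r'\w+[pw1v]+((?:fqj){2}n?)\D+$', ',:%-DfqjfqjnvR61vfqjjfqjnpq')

None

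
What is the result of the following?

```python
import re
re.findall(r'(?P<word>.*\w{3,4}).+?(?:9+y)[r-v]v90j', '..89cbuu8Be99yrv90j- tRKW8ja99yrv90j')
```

['..89cbuu8Be99yrv90j- tRKW8ja']

Pattern: zero or more of any character, then 3 to 4 of a word character (captured as 'word'); then one or more of any character (lazy); then one or more of a literal '9', then the literal 'y' (non-capturing group); then a character in [r-v], then the literal 'v9', then the literal '0j'.
Scanning left to right: at [0:36] match '..89cbuu8Be99yrv90j- tRKW8ja99yrv90j', group 1 = '..89cbuu8Be99yrv90j- tRKW8ja'.
With a single group, `findall` returns only what that group captured — 1 item.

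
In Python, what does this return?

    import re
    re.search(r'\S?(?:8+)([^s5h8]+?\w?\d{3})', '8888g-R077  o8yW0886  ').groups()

Pattern: optionally a non-whitespace character; then one or more of a literal '8' (non-capturing group); then one or more of any character except [s5h8] (lazy), then optionally a word character, then exactly 3 of a digit (captured).
`re.search` scans for the first position where the pattern succeeds.
The match spans [0:10] → '8888g-R077'.
Captured: group 1 = 'g-R077'.

('g-R077',)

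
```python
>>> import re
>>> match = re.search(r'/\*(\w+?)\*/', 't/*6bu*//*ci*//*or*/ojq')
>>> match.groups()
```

The match spans [1:8] → '/*6bu*/'.
Captured: group 1 = '6bu'.

('6bu',)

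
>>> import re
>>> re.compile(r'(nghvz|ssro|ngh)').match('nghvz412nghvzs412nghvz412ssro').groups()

('nghvz',)

The regex engine tests alternatives in the order written; an earlier branch that matches wins even if a later one would match more.
`re.match` only tries the pattern at the start of the string.
The match spans [0:5] → 'nghvz'.
Captured: group 1 = 'nghvz'.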